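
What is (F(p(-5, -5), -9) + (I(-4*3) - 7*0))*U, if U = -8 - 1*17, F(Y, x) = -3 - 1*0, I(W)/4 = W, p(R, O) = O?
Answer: 1275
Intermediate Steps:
I(W) = 4*W
F(Y, x) = -3 (F(Y, x) = -3 + 0 = -3)
U = -25 (U = -8 - 17 = -25)
(F(p(-5, -5), -9) + (I(-4*3) - 7*0))*U = (-3 + (4*(-4*3) - 7*0))*(-25) = (-3 + (4*(-12) + 0))*(-25) = (-3 + (-48 + 0))*(-25) = (-3 - 48)*(-25) = -51*(-25) = 1275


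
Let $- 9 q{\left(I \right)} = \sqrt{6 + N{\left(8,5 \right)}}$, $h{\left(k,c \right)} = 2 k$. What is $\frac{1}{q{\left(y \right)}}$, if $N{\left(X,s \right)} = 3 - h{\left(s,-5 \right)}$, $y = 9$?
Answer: $9 i \approx 9.0 i$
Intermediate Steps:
$N{\left(X,s \right)} = 3 - 2 s$
$q{\left(I \right)} = - \frac{i}{9}$ ($q{\left(I \right)} = - \frac{\sqrt{6 + \left(3 - 10\right)}}{9} = - \frac{\sqrt{6 - 7}}{9} = - \frac{\sqrt{-1}}{9} = - \frac{i}{9}$)
$\frac{1}{q{\left(y \right)}} = \frac{1}{\left(- \frac{1}{9}\right) i} = 9 i$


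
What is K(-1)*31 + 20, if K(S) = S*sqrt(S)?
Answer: 20 - 31*I ≈ 20.0 - 31.0*I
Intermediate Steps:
K(S) = S**(3/2)
K(-1)*31 + 20 = (-1)**(3/2)*31 + 20 = -I*31 + 20 = -31*I + 20 = 20 - 31*I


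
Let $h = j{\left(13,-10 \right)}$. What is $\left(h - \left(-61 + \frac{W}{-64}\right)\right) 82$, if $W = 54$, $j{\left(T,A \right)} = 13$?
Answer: $\frac{98195}{16} \approx 6137.2$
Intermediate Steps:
$h = 13$
$\left(h - \left(-61 + \frac{W}{-64}\right)\right) 82 = \left(13 + \left(61 - \frac{54}{-64}\right)\right) 82 = \left(13 + \left(61 - 54 \left(- \frac{1}{64}\right)\right)\right) 82 = \left(13 + \left(61 - - \frac{27}{32}\right)\right) 82 = \left(13 + \left(61 + \frac{27}{32}\right)\right) 82 = \left(13 + \frac{1979}{32}\right) 82 = \frac{2395}{32} \cdot 82 = \frac{98195}{16}$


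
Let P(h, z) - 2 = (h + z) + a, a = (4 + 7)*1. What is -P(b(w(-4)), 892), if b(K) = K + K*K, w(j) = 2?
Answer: -911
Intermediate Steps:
b(K) = K + K²
a = 11 (a = 11*1 = 11)
P(h, z) = 13 + h + z (P(h, z) = 2 + ((h + z) + 11) = 2 + (11 + h + z) = 13 + h + z)
-P(b(w(-4)), 892) = -(13 + 2*(1 + 2) + 892) = -(13 + 2*3 + 892) = -(13 + 6 + 892) = -1*911 = -911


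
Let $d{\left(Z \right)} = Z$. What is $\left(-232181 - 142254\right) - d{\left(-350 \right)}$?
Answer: $-374085$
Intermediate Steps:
$\left(-232181 - 142254\right) - d{\left(-350 \right)} = \left(-232181 - 142254\right) - -350 = -374435 + 350 = -374085$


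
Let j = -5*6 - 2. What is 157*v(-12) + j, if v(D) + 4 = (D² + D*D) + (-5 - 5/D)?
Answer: 526037/12 ≈ 43836.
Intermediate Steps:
j = -32 (j = -30 - 2 = -32)
v(D) = -9 - 5/D + 2*D² (v(D) = -4 + ((D² + D*D) + (-5 - 5/D)) = -4 + ((D² + D²) + (-5 - 5/D)) = -4 + (2*D² + (-5 - 5/D)) = -4 + (-5 - 5/D + 2*D²) = -9 - 5/D + 2*D²)
157*v(-12) + j = 157*(-9 - 5/(-12) + 2*(-12)²) - 32 = 157*(-9 - 5*(-1/12) + 2*144) - 32 = 157*(-9 + 5/12 + 288) - 32 = 157*(3353/12) - 32 = 526421/12 - 32 = 526037/12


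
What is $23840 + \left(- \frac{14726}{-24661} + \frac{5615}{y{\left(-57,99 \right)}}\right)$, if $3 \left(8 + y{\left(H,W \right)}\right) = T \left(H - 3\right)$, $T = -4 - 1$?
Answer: $\frac{54228304387}{2268812} \approx 23902.0$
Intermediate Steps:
$T = -5$ ($T = -4 - 1 = -5$)
$y{\left(H,W \right)} = -3 - \frac{5 H}{3}$ ($y{\left(H,W \right)} = -8 + \frac{\left(-5\right) \left(H - 3\right)}{3} = -8 + \frac{\left(-5\right) \left(-3 + H\right)}{3} = -8 + \frac{15 - 5 H}{3} = -8 - \left(-5 + \frac{5 H}{3}\right) = -3 - \frac{5 H}{3}$)
$23840 + \left(- \frac{14726}{-24661} + \frac{5615}{y{\left(-57,99 \right)}}\right) = 23840 - \left(- \frac{14726}{24661} - \frac{5615}{-3 - -95}\right) = 23840 - \left(- \frac{14726}{24661} - \frac{5615}{-3 + 95}\right) = 23840 + \left(\frac{14726}{24661} + \frac{5615}{92}\right) = 23840 + \frac{139826307}{2268812} = \frac{54228304387}{2268812}$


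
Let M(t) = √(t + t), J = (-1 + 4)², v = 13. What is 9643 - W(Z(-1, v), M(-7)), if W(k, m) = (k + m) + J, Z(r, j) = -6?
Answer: 9640 - I*√14 ≈ 9640.0 - 3.7417*I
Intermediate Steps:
J = 9 (J = 3² = 9)
M(t) = √2*√t (M(t) = √(2*t) = √2*√t)
W(k, m) = 9 + k + m (W(k, m) = (k + m) + 9 = 9 + k + m)
9643 - W(Z(-1, v), M(-7)) = 9643 - (9 - 6 + √2*√(-7)) = 9643 - (9 - 6 + √2*(I*√7)) = 9643 - (9 - 6 + I*√14) = 9643 - (3 + I*√14) = 9643 + (-3 - I*√14) = 9640 - I*√14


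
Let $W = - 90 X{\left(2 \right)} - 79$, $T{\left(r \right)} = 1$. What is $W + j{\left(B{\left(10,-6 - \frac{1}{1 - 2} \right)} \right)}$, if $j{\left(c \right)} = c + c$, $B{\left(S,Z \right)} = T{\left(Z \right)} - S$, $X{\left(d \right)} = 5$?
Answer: $-547$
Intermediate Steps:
$B{\left(S,Z \right)} = 1 - S$
$j{\left(c \right)} = 2 c$
$W = -529$ ($W = \left(-90\right) 5 - 79 = -450 - 79 = -529$)
$W + j{\left(B{\left(10,-6 - \frac{1}{1 - 2} \right)} \right)} = -529 + 2 \left(1 - 10\right) = -529 + 2 \left(-9\right) = -529 - 18 = -547$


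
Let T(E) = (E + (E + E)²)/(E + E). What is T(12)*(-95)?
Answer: -4655/2 ≈ -2327.5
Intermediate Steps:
T(E) = (E + 4*E²)/(2*E) (T(E) = (E + (2*E)²)/((2*E)) = (E + 4*E²)*(1/(2*E)) = (E + 4*E²)/(2*E))
T(12)*(-95) = (½ + 2*12)*(-95) = (½ + 24)*(-95) = (49/2)*(-95) = -4655/2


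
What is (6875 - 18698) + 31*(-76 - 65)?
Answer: -16194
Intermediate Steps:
(6875 - 18698) + 31*(-76 - 65) = -11823 + 31*(-141) = -11823 - 4371 = -16194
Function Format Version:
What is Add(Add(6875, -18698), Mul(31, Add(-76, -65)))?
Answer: -16194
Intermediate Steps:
Add(Add(6875, -18698), Mul(31, Add(-76, -65))) = Add(-11823, Mul(31, -141)) = Add(-11823, -4371) = -16194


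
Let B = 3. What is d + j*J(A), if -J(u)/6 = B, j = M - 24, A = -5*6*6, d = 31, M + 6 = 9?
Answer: 409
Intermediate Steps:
M = 3 (M = -6 + 9 = 3)
A = -180 (A = -30*6 = -180)
j = -21 (j = 3 - 24 = -21)
J(u) = -18 (J(u) = -6*3 = -18)
d + j*J(A) = 31 - 21*(-18) = 31 + 378 = 409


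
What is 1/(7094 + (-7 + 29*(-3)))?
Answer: 1/7000 ≈ 0.00014286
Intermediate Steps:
1/(7094 + (-7 + 29*(-3))) = 1/(7094 + (-7 - 87)) = 1/(7094 - 94) = 1/7000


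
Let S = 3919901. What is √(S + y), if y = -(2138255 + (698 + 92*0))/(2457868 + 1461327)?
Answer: √60210021604428742690/3919195 ≈ 1979.9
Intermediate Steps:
y = -2138953/3919195 (y = -(2138255 + (698 + 0))/3919195 = -(2138255 + 698)/3919195 = -2138953/3919195 ≈ -0.54576)
√(S + y) = √(3919901 - 2138953/3919195) = √(15362854260742/3919195) = √60210021604428742690/3919195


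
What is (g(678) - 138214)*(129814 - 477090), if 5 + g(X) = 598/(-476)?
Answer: 336004044094/7 ≈ 4.8001e+10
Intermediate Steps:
g(X) = -1489/238 (g(X) = -5 + 598/(-476) = -5 + 598*(-1/476) = -5 - 299/238 = -1489/238)
(g(678) - 138214)*(129814 - 477090) = (-1489/238 - 138214)*(129814 - 477090) = -32896421/238*(-347276) = 336004044094/7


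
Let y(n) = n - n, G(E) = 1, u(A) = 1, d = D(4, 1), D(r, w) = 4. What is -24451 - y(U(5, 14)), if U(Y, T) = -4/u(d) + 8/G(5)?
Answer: -24451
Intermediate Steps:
d = 4
U(Y, T) = 4 (U(Y, T) = -4/1 + 8/1 = -4*1 + 8*1 = -4 + 8 = 4)
y(n) = 0
-24451 - y(U(5, 14)) = -24451 - 1*0 = -24451 + 0 = -24451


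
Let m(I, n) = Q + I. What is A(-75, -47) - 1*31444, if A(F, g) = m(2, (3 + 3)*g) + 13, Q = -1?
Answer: -31430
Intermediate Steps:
m(I, n) = -1 + I
A(F, g) = 14 (A(F, g) = (-1 + 2) + 13 = 1 + 13 = 14)
A(-75, -47) - 1*31444 = 14 - 1*31444 = 14 - 31444 = -31430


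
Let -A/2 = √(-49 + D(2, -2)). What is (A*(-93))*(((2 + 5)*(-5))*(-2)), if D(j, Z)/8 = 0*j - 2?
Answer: 13020*I*√65 ≈ 1.0497e+5*I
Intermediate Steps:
D(j, Z) = -16 (D(j, Z) = 8*(0*j - 2) = 8*(0 - 2) = 8*(-2) = -16)
A = -2*I*√65 (A = -2*√(-49 - 16) = -2*I*√65 ≈ -16.125*I)
(A*(-93))*(((2 + 5)*(-5))*(-2)) = (-2*I*√65*(-93))*(((2 + 5)*(-5))*(-2)) = (186*I*√65)*((7*(-5))*(-2)) = (186*I*√65)*(-35*(-2)) = (186*I*√65)*70 = 13020*I*√65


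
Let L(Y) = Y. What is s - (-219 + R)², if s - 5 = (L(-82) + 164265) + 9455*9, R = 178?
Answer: 247602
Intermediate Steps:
s = 249283 (s = 5 + ((-82 + 164265) + 9455*9) = 5 + (164183 + 85095) = 5 + 249278 = 249283)
s - (-219 + R)² = 249283 - (-219 + 178)² = 249283 - 1*(-41)² = 249283 - 1*1681 = 249283 - 1681 = 247602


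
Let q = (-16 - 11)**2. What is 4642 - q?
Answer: 3913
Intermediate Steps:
q = 729 (q = (-27)**2 = 729)
4642 - q = 4642 - 1*729 = 4642 - 729 = 3913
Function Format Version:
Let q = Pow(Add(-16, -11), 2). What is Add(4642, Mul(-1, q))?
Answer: 3913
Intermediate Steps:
q = 729 (q = Pow(-27, 2) = 729)
Add(4642, Mul(-1, q)) = Add(4642, Mul(-1, 729)) = Add(4642, -729) = 3913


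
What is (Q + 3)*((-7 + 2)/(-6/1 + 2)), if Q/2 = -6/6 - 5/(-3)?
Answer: 65/12 ≈ 5.4167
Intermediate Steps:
Q = 4/3 (Q = 2*(-6/6 - 5/(-3)) = 2*(-6*⅙ - 5*(-⅓)) = 2*(-1 + 5/3) = 2*(⅔) = 4/3 ≈ 1.3333)
(Q + 3)*((-7 + 2)/(-6/1 + 2)) = (4/3 + 3)*((-7 + 2)/(-6/1 + 2)) = 13*(-5/(-6*1 + 2))/3 = 13*(-5/(-6 + 2))/3 = 13*(-5/(-4))/3 = 13*(-5*(-¼))/3 = (13/3)*(5/4) = 65/12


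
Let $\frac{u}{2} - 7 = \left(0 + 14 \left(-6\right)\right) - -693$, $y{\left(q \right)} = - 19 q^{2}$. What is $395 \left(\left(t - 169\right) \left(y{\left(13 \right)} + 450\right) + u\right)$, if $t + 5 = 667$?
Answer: $-537176695$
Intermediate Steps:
$t = 662$ ($t = -5 + 667 = 662$)
$u = 1232$ ($u = 14 + 2 \left(\left(0 + 14 \left(-6\right)\right) - -693\right) = 14 + 2 \left(\left(0 - 84\right) + 693\right) = 14 + 2 \left(-84 + 693\right) = 14 + 2 \cdot 609 = 14 + 1218 = 1232$)
$395 \left(\left(t - 169\right) \left(y{\left(13 \right)} + 450\right) + u\right) = 395 \left(\left(662 - 169\right) \left(- 19 \cdot 13^{2} + 450\right) + 1232\right) = 395 \left(493 \left(\left(-19\right) 169 + 450\right) + 1232\right) = 395 \left(493 \left(-3211 + 450\right) + 1232\right) = 395 \left(493 \left(-2761\right) + 1232\right) = 395 \left(-1361173 + 1232\right) = 395 \left(-1359941\right) = -537176695$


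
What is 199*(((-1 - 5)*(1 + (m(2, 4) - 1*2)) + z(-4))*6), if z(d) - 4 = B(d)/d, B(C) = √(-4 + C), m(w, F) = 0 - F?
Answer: 40596 - 597*I*√2 ≈ 40596.0 - 844.29*I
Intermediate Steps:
m(w, F) = -F
z(d) = 4 + √(-4 + d)/d
199*(((-1 - 5)*(1 + (m(2, 4) - 1*2)) + z(-4))*6) = 199*(((-1 - 5)*(1 + (-1*4 - 1*2)) + (4 + √(-4 - 4)/(-4)))*6) = 199*((-6*(1 + (-4 - 2)) + (4 - I*√2/2))*6) = 199*((-6*(1 - 6) + (4 - I*√2/2))*6) = 199*((-6*(-5) + (4 - I*√2/2))*6) = 199*((30 + (4 - I*√2/2))*6) = 199*((34 - I*√2/2)*6) = 199*(204 - 3*I*√2) = 40596 - 597*I*√2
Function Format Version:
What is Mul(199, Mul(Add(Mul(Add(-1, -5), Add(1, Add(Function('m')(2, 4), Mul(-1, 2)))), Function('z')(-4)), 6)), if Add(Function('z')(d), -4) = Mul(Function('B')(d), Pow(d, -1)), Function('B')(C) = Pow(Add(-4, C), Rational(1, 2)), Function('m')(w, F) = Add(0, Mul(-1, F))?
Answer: Add(40596, Mul(-597, I, Pow(2, Rational(1, 2)))) ≈ Add(40596., Mul(-844.29, I))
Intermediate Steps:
Function('m')(w, F) = Mul(-1, F)
Function('z')(d) = Add(4, Mul(Pow(d, -1), Pow(Add(-4, d), Rational(1, 2)))) (Function('z')(d) = Add(4, Mul(Pow(Add(-4, d), Rational(1, 2)), Pow(d, -1))) = Add(4, Mul(Pow(d, -1), Pow(Add(-4, d), Rational(1, 2)))))
Mul(199, Mul(Add(Mul(Add(-1, -5), Add(1, Add(Function('m')(2, 4), Mul(-1, 2)))), Function('z')(-4)), 6)) = Mul(199, Mul(Add(Mul(Add(-1, -5), Add(1, Add(Mul(-1, 4), Mul(-1, 2)))), Add(4, Mul(Pow(-4, -1), Pow(Add(-4, -4), Rational(1, 2))))), 6)) = Mul(199, Mul(Add(Mul(-6, Add(1, Add(-4, -2))), Add(4, Mul(Rational(-1, 4), Pow(-8, Rational(1, 2))))), 6)) = Mul(199, Mul(Add(Mul(-6, Add(1, -6)), Add(4, Mul(Rational(-1, 4), Mul(2, I, Pow(2, Rational(1, 2)))))), 6)) = Mul(199, Mul(Add(Mul(-6, -5), Add(4, Mul(Rational(-1, 2), I, Pow(2, Rational(1, 2))))), 6)) = Mul(199, Mul(Add(30, Add(4, Mul(Rational(-1, 2), I, Pow(2, Rational(1, 2))))), 6)) = Mul(199, Mul(Add(34, Mul(Rational(-1, 2), I, Pow(2, Rational(1, 2)))), 6)) = Mul(199, Add(204, Mul(-3, I, Pow(2, Rational(1, 2))))) = Add(40596, Mul(-597, I, Pow(2, Rational(1, 2))))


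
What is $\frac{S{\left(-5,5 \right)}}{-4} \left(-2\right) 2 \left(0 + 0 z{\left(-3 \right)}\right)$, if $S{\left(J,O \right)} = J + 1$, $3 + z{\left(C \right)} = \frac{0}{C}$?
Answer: $0$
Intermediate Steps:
$z{\left(C \right)} = -3$ ($z{\left(C \right)} = -3 + \frac{0}{C} = -3 + 0 = -3$)
$S{\left(J,O \right)} = 1 + J$
$\frac{S{\left(-5,5 \right)}}{-4} \left(-2\right) 2 \left(0 + 0 z{\left(-3 \right)}\right) = \frac{1 - 5}{-4} \left(-2\right) 2 \left(0 + 0 \left(-3\right)\right) = \left(-4\right) \left(- \frac{1}{4}\right) \left(-2\right) 2 \left(0 + 0\right) = 1 \left(-2\right) 2 \cdot 0 = \left(-2\right) 0 = 0$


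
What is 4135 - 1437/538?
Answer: 2223193/538 ≈ 4132.3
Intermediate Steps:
4135 - 1437/538 = 2223193/538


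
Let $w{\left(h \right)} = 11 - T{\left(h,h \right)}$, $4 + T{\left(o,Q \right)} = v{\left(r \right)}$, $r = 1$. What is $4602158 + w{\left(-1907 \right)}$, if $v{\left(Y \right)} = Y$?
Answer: $4602172$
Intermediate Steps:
$T{\left(o,Q \right)} = -3$ ($T{\left(o,Q \right)} = -4 + 1 = -3$)
$w{\left(h \right)} = 14$ ($w{\left(h \right)} = 11 - -3 = 11 + 3 = 14$)
$4602158 + w{\left(-1907 \right)} = 4602158 + 14 = 4602172$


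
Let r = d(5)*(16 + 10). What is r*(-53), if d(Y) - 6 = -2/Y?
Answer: -38584/5 ≈ -7716.8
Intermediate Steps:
d(Y) = 6 - 2/Y
r = 728/5 (r = (6 - 2/5)*(16 + 10) = (6 - 2*⅕)*26 = (6 - ⅖)*26 = (28/5)*26 = 728/5 ≈ 145.60)
r*(-53) = (728/5)*(-53) = -38584/5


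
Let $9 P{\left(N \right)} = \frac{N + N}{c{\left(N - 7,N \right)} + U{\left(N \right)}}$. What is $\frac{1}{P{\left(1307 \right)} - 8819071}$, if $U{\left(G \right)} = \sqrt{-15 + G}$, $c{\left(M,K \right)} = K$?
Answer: $- \frac{1219355742384225}{10753584595171150487749} + \frac{47052 \sqrt{323}}{10753584595171150487749} \approx -1.1339 \cdot 10^{-7}$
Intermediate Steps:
$P{\left(N \right)} = \frac{2 N}{9 \left(N + \sqrt{-15 + N}\right)}$ ($P{\left(N \right)} = \frac{\left(N + N\right) \frac{1}{N + \sqrt{-15 + N}}}{9} = \frac{2 N \frac{1}{N + \sqrt{-15 + N}}}{9} = \frac{2 N}{9 \left(N + \sqrt{-15 + N}\right)}$)
$\frac{1}{P{\left(1307 \right)} - 8819071} = \frac{1}{\frac{2}{9} \cdot 1307 \frac{1}{1307 + \sqrt{-15 + 1307}} - 8819071} = \frac{1}{\frac{2}{9} \cdot 1307 \frac{1}{1307 + \sqrt{1292}} - 8819071} = \frac{1}{\frac{2}{9} \cdot 1307 \frac{1}{1307 + 2 \sqrt{323}} - 8819071} = \frac{1}{\frac{2614}{9 \left(1307 + 2 \sqrt{323}\right)} - 8819071} = \frac{1}{-8819071 + \frac{2614}{9 \left(1307 + 2 \sqrt{323}\right)}}$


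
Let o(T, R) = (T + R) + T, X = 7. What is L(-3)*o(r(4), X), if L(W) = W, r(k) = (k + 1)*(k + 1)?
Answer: -171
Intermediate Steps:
r(k) = (1 + k)² (r(k) = (1 + k)*(1 + k) = (1 + k)²)
o(T, R) = R + 2*T (o(T, R) = (R + T) + T = R + 2*T)
L(-3)*o(r(4), X) = -3*(7 + 2*(1 + 4)²) = -3*(7 + 2*5²) = -3*(7 + 2*25) = -3*(7 + 50) = -3*57 = -171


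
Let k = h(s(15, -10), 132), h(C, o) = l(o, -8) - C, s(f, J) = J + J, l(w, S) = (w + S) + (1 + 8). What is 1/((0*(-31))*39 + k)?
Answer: 1/153 ≈ 0.0065359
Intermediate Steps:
l(w, S) = 9 + S + w (l(w, S) = (S + w) + 9 = 9 + S + w)
s(f, J) = 2*J
h(C, o) = 1 + o - C (h(C, o) = (9 - 8 + o) - C = (1 + o) - C = 1 + o - C)
k = 153 (k = 1 + 132 - 2*(-10) = 1 + 132 - 1*(-20) = 1 + 132 + 20 = 153)
1/((0*(-31))*39 + k) = 1/((0*(-31))*39 + 153) = 1/(0*39 + 153) = 1/(0 + 153) = 1/153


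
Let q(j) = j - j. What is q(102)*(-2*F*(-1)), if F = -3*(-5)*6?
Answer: 0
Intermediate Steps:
F = 90 (F = 15*6 = 90)
q(j) = 0
q(102)*(-2*F*(-1)) = 0*(-2*90*(-1)) = 0*(-180*(-1)) = 0*180 = 0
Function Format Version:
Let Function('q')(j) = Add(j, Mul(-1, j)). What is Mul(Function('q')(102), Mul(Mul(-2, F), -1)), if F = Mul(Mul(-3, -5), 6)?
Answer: 0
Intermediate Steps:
F = 90 (F = Mul(15, 6) = 90)
Function('q')(j) = 0
Mul(Function('q')(102), Mul(Mul(-2, F), -1)) = Mul(0, Mul(Mul(-2, 90), -1)) = Mul(0, Mul(-180, -1)) = Mul(0, 180) = 0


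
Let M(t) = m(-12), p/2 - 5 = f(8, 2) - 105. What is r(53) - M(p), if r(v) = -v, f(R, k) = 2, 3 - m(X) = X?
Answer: -68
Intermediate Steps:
m(X) = 3 - X
p = -196 (p = 10 + 2*(2 - 105) = 10 + 2*(-103) = 10 - 206 = -196)
M(t) = 15 (M(t) = 3 - 1*(-12) = 3 + 12 = 15)
r(53) - M(p) = -1*53 - 1*15 = -53 - 15 = -68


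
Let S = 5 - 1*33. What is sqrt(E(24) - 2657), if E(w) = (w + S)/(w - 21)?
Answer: 5*I*sqrt(957)/3 ≈ 51.559*I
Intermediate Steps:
S = -28 (S = 5 - 33 = -28)
E(w) = (-28 + w)/(-21 + w) (E(w) = (w - 28)/(w - 21) = (-28 + w)/(-21 + w))
sqrt(E(24) - 2657) = sqrt((-28 + 24)/(-21 + 24) - 2657) = sqrt(-4/3 - 2657) = sqrt(-7975/3) = 5*I*sqrt(957)/3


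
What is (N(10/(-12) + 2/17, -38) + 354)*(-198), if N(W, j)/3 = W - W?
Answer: -70092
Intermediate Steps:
N(W, j) = 0 (N(W, j) = 3*(W - W) = 3*0 = 0)
(N(10/(-12) + 2/17, -38) + 354)*(-198) = (0 + 354)*(-198) = 354*(-198) = -70092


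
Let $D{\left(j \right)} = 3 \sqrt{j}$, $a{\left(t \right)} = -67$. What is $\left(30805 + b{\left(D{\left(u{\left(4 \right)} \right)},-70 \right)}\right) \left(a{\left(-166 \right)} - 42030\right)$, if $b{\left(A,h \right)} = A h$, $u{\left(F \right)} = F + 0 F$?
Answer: $-1279117345$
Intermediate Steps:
$u{\left(F \right)} = F$ ($u{\left(F \right)} = F + 0 = F$)
$\left(30805 + b{\left(D{\left(u{\left(4 \right)} \right)},-70 \right)}\right) \left(a{\left(-166 \right)} - 42030\right) = \left(30805 + 3 \sqrt{4} \left(-70\right)\right) \left(-67 - 42030\right) = \left(30805 + 3 \cdot 2 \left(-70\right)\right) \left(-42097\right) = \left(30805 + 6 \left(-70\right)\right) \left(-42097\right) = \left(30805 - 420\right) \left(-42097\right) = 30385 \left(-42097\right) = -1279117345$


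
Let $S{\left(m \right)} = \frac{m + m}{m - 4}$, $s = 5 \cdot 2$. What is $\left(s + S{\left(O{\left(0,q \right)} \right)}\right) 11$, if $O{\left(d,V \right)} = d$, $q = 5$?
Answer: $110$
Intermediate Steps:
$s = 10$
$S{\left(m \right)} = \frac{2 m}{-4 + m}$
$\left(s + S{\left(O{\left(0,q \right)} \right)}\right) 11 = \left(10 + 2 \cdot 0 \frac{1}{-4 + 0}\right) 11 = \left(10 + 2 \cdot 0 \frac{1}{-4}\right) 11 = \left(10 + 2 \cdot 0 \left(- \frac{1}{4}\right)\right) 11 = \left(10 + 0\right) 11 = 10 \cdot 11 = 110$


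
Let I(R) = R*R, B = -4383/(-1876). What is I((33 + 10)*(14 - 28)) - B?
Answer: 679865521/1876 ≈ 3.6240e+5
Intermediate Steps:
B = 4383/1876 (B = -4383*(-1/1876) = 4383/1876 ≈ 2.3364)
I(R) = R²
I((33 + 10)*(14 - 28)) - B = ((33 + 10)*(14 - 28))² - 1*4383/1876 = (43*(-14))² - 4383/1876 = (-602)² - 4383/1876 = 362404 - 4383/1876 = 679865521/1876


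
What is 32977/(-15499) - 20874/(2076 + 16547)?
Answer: -85241527/26239807 ≈ -3.2486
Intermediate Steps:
32977/(-15499) - 20874/(2076 + 16547) = 32977*(-1/15499) - 20874/18623 = -32977/15499 - 20874*1/18623 = -32977/15499 - 20874/18623 = -85241527/26239807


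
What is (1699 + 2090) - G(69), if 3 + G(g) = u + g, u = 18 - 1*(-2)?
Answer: 3703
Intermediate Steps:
u = 20 (u = 18 + 2 = 20)
G(g) = 17 + g (G(g) = -3 + (20 + g) = 17 + g)
(1699 + 2090) - G(69) = (1699 + 2090) - (17 + 69) = 3789 - 1*86 = 3789 - 86 = 3703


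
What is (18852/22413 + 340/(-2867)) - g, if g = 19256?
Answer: -412435662304/21419357 ≈ -19255.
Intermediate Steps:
(18852/22413 + 340/(-2867)) - g = (18852/22413 + 340/(-2867)) - 1*19256 = (18852*(1/22413) + 340*(-1/2867)) - 19256 = (6284/7471 - 340/2867) - 19256 = 15476088/21419357 - 19256 = -412435662304/21419357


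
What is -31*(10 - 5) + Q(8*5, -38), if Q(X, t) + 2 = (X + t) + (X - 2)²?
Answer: 1289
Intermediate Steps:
Q(X, t) = -2 + X + t + (-2 + X)² (Q(X, t) = -2 + ((X + t) + (X - 2)²) = -2 + ((X + t) + (-2 + X)²) = -2 + (X + t + (-2 + X)²) = -2 + X + t + (-2 + X)²)
-31*(10 - 5) + Q(8*5, -38) = -31*(10 - 5) + (-2 + 8*5 - 38 + (-2 + 8*5)²) = -31*5 + (-2 + 40 - 38 + (-2 + 40)²) = -155 + (-2 + 40 - 38 + 38²) = -155 + (-2 + 40 - 38 + 1444) = -155 + 1444 = 1289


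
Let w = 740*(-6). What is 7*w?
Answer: -31080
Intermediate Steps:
w = -4440
7*w = 7*(-4440) = -31080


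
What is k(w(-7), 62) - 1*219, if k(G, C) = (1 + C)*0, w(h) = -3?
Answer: -219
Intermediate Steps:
k(G, C) = 0
k(w(-7), 62) - 1*219 = 0 - 1*219 = 0 - 219 = -219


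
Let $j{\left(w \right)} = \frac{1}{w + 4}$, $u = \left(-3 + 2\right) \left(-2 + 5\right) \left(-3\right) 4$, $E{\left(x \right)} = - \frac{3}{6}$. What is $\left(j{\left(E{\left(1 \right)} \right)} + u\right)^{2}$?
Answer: $\frac{64516}{49} \approx 1316.7$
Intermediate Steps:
$E{\left(x \right)} = - \frac{1}{2}$ ($E{\left(x \right)} = \left(-3\right) \frac{1}{6} = - \frac{1}{2}$)
$u = 36$ ($u = \left(-1\right) 3 \left(-3\right) 4 = \left(-3\right) \left(-3\right) 4 = 9 \cdot 4 = 36$)
$j{\left(w \right)} = \frac{1}{4 + w}$
$\left(j{\left(E{\left(1 \right)} \right)} + u\right)^{2} = \left(\frac{1}{4 - \frac{1}{2}} + 36\right)^{2} = \left(\frac{1}{\frac{7}{2}} + 36\right)^{2} = \left(\frac{2}{7} + 36\right)^{2} = \left(\frac{254}{7}\right)^{2} = \frac{64516}{49}$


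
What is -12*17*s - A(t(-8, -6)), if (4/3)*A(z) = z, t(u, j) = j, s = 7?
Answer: -2847/2 ≈ -1423.5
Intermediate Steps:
A(z) = 3*z/4
-12*17*s - A(t(-8, -6)) = -12*17*7 - 3*(-6)/4 = -204*7 - 1*(-9/2) = -1*1428 + 9/2 = -1428 + 9/2 = -2847/2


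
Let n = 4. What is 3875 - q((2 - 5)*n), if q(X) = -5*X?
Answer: 3815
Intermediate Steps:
3875 - q((2 - 5)*n) = 3875 - (-5)*(2 - 5)*4 = 3875 - (-5)*(-3*4) = 3875 - (-5)*(-12) = 3875 - 1*60 = 3875 - 60 = 3815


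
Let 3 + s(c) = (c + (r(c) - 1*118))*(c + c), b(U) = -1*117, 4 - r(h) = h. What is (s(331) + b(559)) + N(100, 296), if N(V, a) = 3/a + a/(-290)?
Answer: -3244280333/42920 ≈ -75589.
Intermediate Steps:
r(h) = 4 - h
b(U) = -117
N(V, a) = 3/a - a/290 (N(V, a) = 3/a + a*(-1/290) = 3/a - a/290)
s(c) = -3 - 228*c (s(c) = -3 + (c + ((4 - c) - 1*118))*(c + c) = -3 + (c + ((4 - c) - 118))*(2*c) = -3 + (c + (-114 - c))*(2*c) = -3 - 228*c)
(s(331) + b(559)) + N(100, 296) = ((-3 - 228*331) - 117) + (3/296 - 1/290*296) = ((-3 - 75468) - 117) + (3*(1/296) - 148/145) = (-75471 - 117) + (3/296 - 148/145) = -75588 - 43373/42920 = -3244280333/42920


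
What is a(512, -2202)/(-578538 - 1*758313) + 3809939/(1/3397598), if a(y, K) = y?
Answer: 17305056434632061710/1336851 ≈ 1.2945e+13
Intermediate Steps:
a(512, -2202)/(-578538 - 1*758313) + 3809939/(1/3397598) = 512/(-578538 - 1*758313) + 3809939/(1/3397598) = 512/(-578538 - 758313) + 3809939/(1/3397598) = 512/(-1336851) + 3809939*3397598 = 512*(-1/1336851) + 12944641126522 = -512/1336851 + 12944641126522 = 17305056434632061710/1336851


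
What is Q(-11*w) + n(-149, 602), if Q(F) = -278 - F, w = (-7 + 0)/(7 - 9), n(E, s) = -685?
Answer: -1849/2 ≈ -924.50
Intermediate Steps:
w = 7/2 (w = -7/(-2) = -7*(-½) = 7/2 ≈ 3.5000)
Q(-11*w) + n(-149, 602) = (-278 - (-11)*7/2) - 685 = (-278 - 1*(-77/2)) - 685 = (-278 + 77/2) - 685 = -479/2 - 685 = -1849/2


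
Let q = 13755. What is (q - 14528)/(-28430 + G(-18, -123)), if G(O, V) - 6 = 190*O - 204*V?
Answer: 773/6752 ≈ 0.11448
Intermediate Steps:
G(O, V) = 6 - 204*V + 190*O (G(O, V) = 6 + (190*O - 204*V) = 6 + (-204*V + 190*O) = 6 - 204*V + 190*O)
(q - 14528)/(-28430 + G(-18, -123)) = (13755 - 14528)/(-28430 + (6 - 204*(-123) + 190*(-18))) = -773/(-28430 + (6 + 25092 - 3420)) = -773/(-28430 + 21678) = -773/(-6752) = -773*(-1/6752) = 773/6752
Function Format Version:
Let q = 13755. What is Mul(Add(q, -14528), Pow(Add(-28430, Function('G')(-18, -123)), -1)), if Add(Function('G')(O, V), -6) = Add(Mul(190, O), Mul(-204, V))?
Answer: Rational(773, 6752) ≈ 0.11448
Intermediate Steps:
Function('G')(O, V) = Add(6, Mul(-204, V), Mul(190, O)) (Function('G')(O, V) = Add(6, Add(Mul(190, O), Mul(-204, V))) = Add(6, Add(Mul(-204, V), Mul(190, O))) = Add(6, Mul(-204, V), Mul(190, O)))
Mul(Add(q, -14528), Pow(Add(-28430, Function('G')(-18, -123)), -1)) = Mul(Add(13755, -14528), Pow(Add(-28430, Add(6, Mul(-204, -123), Mul(190, -18))), -1)) = Mul(-773, Pow(Add(-28430, Add(6, 25092, -3420)), -1)) = Mul(-773, Pow(Add(-28430, 21678), -1)) = Mul(-773, Pow(-6752, -1)) = Mul(-773, Rational(-1, 6752)) = Rational(773, 6752)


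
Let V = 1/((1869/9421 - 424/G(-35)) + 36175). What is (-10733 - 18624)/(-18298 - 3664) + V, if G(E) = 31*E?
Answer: 5427914687620889/4060544239383864 ≈ 1.3367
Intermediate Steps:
V = 10221785/369779094744 (V = 1/((1869/9421 - 424/(31*(-35))) + 36175) = 1/((1869*(1/9421) - 424/(-1085)) + 36175) = 1/((1869/9421 - 424*(-1/1085)) + 36175) = 1/((1869/9421 + 424/1085) + 36175) = 1/(6022369/10221785 + 36175) = 1/(369779094744/10221785) = 10221785/369779094744 ≈ 2.7643e-5)
(-10733 - 18624)/(-18298 - 3664) + V = (-10733 - 18624)/(-18298 - 3664) + 10221785/369779094744 = -29357/(-21962) + 10221785/369779094744 = -29357*(-1/21962) + 10221785/369779094744 = 29357/21962 + 10221785/369779094744 = 5427914687620889/4060544239383864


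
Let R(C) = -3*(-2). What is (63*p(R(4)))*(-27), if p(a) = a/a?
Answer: -1701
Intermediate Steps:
R(C) = 6
p(a) = 1
(63*p(R(4)))*(-27) = (63*1)*(-27) = 63*(-27) = -1701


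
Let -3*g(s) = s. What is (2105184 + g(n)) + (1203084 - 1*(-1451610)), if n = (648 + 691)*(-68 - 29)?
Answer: 14409517/3 ≈ 4.8032e+6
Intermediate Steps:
n = -129883 (n = 1339*(-97) = -129883)
g(s) = -s/3
(2105184 + g(n)) + (1203084 - 1*(-1451610)) = (2105184 - 1/3*(-129883)) + (1203084 - 1*(-1451610)) = (2105184 + 129883/3) + (1203084 + 1451610) = 6445435/3 + 2654694 = 14409517/3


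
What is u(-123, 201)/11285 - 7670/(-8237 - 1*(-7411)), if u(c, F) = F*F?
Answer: 1016332/78995 ≈ 12.866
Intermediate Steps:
u(c, F) = F²
u(-123, 201)/11285 - 7670/(-8237 - 1*(-7411)) = 201²/11285 - 7670/(-8237 - 1*(-7411)) = 40401*(1/11285) - 7670/(-8237 + 7411) = 40401/11285 - 7670/(-826) = 40401/11285 - 7670*(-1/826) = 40401/11285 + 65/7 = 1016332/78995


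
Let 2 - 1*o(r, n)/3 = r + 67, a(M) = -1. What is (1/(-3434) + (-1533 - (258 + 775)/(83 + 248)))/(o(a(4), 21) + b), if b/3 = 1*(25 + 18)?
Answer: 582012745/23869734 ≈ 24.383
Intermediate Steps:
o(r, n) = -195 - 3*r (o(r, n) = 6 - 3*(r + 67) = 6 - 3*(67 + r) = 6 + (-201 - 3*r) = -195 - 3*r)
b = 129 (b = 3*(1*(25 + 18)) = 3*(1*43) = 3*43 = 129)
(1/(-3434) + (-1533 - (258 + 775)/(83 + 248)))/(o(a(4), 21) + b) = (1/(-3434) + (-1533 - (258 + 775)/(83 + 248)))/((-195 - 3*(-1)) + 129) = (-1/3434 + (-1533 - 1033/331))/((-195 + 3) + 129) = (-1/3434 + (-1533 - 1033/331))/(-192 + 129) = (-1/3434 + (-1533 - 1*1033/331))/(-63) = (-1/3434 + (-1533 - 1033/331))*(-1/63) = (-1/3434 - 508456/331)*(-1/63) = -1746038235/1136654*(-1/63) = 582012745/23869734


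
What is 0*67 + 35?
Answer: 35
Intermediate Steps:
0*67 + 35 = 0 + 35 = 35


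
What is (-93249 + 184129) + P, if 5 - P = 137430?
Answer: -46545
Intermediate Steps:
P = -137425 (P = 5 - 1*137430 = 5 - 137430 = -137425)
(-93249 + 184129) + P = (-93249 + 184129) - 137425 = 90880 - 137425 = -46545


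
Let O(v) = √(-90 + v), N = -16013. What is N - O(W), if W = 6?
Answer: -16013 - 2*I*√21 ≈ -16013.0 - 9.1651*I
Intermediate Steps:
N - O(W) = -16013 - √(-90 + 6) = -16013 - √(-84) = -16013 - 2*I*√21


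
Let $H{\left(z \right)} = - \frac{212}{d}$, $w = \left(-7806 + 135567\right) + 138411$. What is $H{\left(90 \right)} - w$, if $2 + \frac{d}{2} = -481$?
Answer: $- \frac{128560970}{483} \approx -2.6617 \cdot 10^{5}$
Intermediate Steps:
$d = -966$ ($d = -4 + 2 \left(-481\right) = -4 - 962 = -966$)
$w = 266172$ ($w = 127761 + 138411 = 266172$)
$H{\left(z \right)} = \frac{106}{483}$ ($H{\left(z \right)} = - \frac{212}{-966} = \left(-212\right) \left(- \frac{1}{966}\right) = \frac{106}{483}$)
$H{\left(90 \right)} - w = \frac{106}{483} - 266172 = - \frac{128560970}{483}$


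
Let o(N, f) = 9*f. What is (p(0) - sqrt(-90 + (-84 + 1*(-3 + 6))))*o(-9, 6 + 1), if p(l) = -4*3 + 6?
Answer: -378 - 189*I*sqrt(19) ≈ -378.0 - 823.83*I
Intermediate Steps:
p(l) = -6 (p(l) = -12 + 6 = -6)
(p(0) - sqrt(-90 + (-84 + 1*(-3 + 6))))*o(-9, 6 + 1) = (-6 - sqrt(-90 + (-84 + 1*(-3 + 6))))*(9*(6 + 1)) = (-6 - sqrt(-90 + (-84 + 1*3)))*(9*7) = (-6 - sqrt(-90 + (-84 + 3)))*63 = (-6 - sqrt(-90 - 81))*63 = (-6 - sqrt(-171))*63 = (-6 - 3*I*sqrt(19))*63 = -378 - 189*I*sqrt(19)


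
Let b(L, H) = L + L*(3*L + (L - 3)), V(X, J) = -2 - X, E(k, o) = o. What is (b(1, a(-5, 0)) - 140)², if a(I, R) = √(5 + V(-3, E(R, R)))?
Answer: 19044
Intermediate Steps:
a(I, R) = √6 (a(I, R) = √(5 + (-2 - 1*(-3))) = √(5 + (-2 + 3)) = √(5 + 1) = √6)
b(L, H) = L + L*(-3 + 4*L) (b(L, H) = L + L*(3*L + (-3 + L)) = L + L*(-3 + 4*L))
(b(1, a(-5, 0)) - 140)² = (2*1*(-1 + 2*1) - 140)² = (2*1*(-1 + 2) - 140)² = (2*1*1 - 140)² = (2 - 140)² = (-138)² = 19044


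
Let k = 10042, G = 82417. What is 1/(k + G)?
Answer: 1/92459 ≈ 1.0816e-5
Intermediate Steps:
1/(k + G) = 1/(10042 + 82417) = 1/92459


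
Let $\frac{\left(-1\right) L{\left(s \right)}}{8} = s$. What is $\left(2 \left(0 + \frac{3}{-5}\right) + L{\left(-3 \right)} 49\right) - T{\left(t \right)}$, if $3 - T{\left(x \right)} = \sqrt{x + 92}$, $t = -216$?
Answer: $\frac{5859}{5} + 2 i \sqrt{31} \approx 1171.8 + 11.136 i$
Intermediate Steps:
$L{\left(s \right)} = - 8 s$
$T{\left(x \right)} = 3 - \sqrt{92 + x}$ ($T{\left(x \right)} = 3 - \sqrt{x + 92} = 3 - \sqrt{92 + x}$)
$\left(2 \left(0 + \frac{3}{-5}\right) + L{\left(-3 \right)} 49\right) - T{\left(t \right)} = \left(2 \left(0 + \frac{3}{-5}\right) + \left(-8\right) \left(-3\right) 49\right) - \left(3 - \sqrt{92 - 216}\right) = \left(2 \left(0 + 3 \left(- \frac{1}{5}\right)\right) + 24 \cdot 49\right) - \left(3 - \sqrt{-124}\right) = \left(2 \left(0 - \frac{3}{5}\right) + 1176\right) - \left(3 - 2 i \sqrt{31}\right) = \left(2 \left(- \frac{3}{5}\right) + 1176\right) - \left(3 - 2 i \sqrt{31}\right) = \left(- \frac{6}{5} + 1176\right) - \left(3 - 2 i \sqrt{31}\right) = \frac{5874}{5} - \left(3 - 2 i \sqrt{31}\right) = \frac{5859}{5} + 2 i \sqrt{31}$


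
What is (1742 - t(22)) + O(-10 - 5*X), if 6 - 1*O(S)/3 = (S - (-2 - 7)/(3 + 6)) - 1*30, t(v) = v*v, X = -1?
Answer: 1378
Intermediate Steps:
t(v) = v²
O(S) = 105 - 3*S (O(S) = 18 - 3*((S - (-2 - 7)/(3 + 6)) - 1*30) = 18 - 3*((S - (-9)/9) - 30) = 18 - 3*((S - 1*(-1)) - 30) = 18 - 3*((S + 1) - 30) = 18 - 3*((1 + S) - 30) = 18 - 3*(-29 + S) = 18 + (87 - 3*S) = 105 - 3*S)
(1742 - t(22)) + O(-10 - 5*X) = (1742 - 1*22²) + (105 - 3*(-10 - 5*(-1))) = (1742 - 1*484) + (105 - 3*(-10 + 5)) = (1742 - 484) + (105 - 3*(-5)) = 1258 + (105 + 15) = 1258 + 120 = 1378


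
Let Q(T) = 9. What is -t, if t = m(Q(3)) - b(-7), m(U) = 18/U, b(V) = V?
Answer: -9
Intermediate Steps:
t = 9 (t = 18/9 - 1*(-7) = 18*(⅑) + 7 = 2 + 7 = 9)
-t = -1*9 = -9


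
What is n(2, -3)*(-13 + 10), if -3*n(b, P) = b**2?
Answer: 4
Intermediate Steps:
n(b, P) = -b**2/3
n(2, -3)*(-13 + 10) = (-1/3*2**2)*(-13 + 10) = -1/3*4*(-3) = -4/3*(-3) = 4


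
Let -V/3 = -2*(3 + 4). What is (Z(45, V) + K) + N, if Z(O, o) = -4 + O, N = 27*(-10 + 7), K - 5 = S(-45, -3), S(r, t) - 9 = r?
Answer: -71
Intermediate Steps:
S(r, t) = 9 + r
V = 42 (V = -(-6)*(3 + 4) = -(-6)*7 = -3*(-14) = 42)
K = -31 (K = 5 + (9 - 45) = 5 - 36 = -31)
N = -81 (N = 27*(-3) = -81)
(Z(45, V) + K) + N = ((-4 + 45) - 31) - 81 = (41 - 31) - 81 = 10 - 81 = -71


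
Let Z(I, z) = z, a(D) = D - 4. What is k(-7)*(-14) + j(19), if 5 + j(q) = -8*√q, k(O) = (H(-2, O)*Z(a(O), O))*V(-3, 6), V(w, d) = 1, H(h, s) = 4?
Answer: 387 - 8*√19 ≈ 352.13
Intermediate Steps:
a(D) = -4 + D
k(O) = 4*O (k(O) = (4*O)*1 = 4*O)
j(q) = -5 - 8*√q
k(-7)*(-14) + j(19) = (4*(-7))*(-14) + (-5 - 8*√19) = -28*(-14) + (-5 - 8*√19) = 392 + (-5 - 8*√19) = 387 - 8*√19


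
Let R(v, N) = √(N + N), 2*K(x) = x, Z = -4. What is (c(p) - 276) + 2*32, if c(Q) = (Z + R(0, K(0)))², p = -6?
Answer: -196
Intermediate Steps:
K(x) = x/2
R(v, N) = √2*√N (R(v, N) = √(2*N) = √2*√N)
c(Q) = 16 (c(Q) = (-4 + √2*√((½)*0))² = (-4 + √2*√0)² = (-4 + √2*0)² = (-4 + 0)² = (-4)² = 16)
(c(p) - 276) + 2*32 = (16 - 276) + 2*32 = -260 + 64 = -196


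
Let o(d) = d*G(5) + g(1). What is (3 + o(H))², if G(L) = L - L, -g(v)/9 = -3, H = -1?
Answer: 900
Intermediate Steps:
g(v) = 27 (g(v) = -9*(-3) = 27)
G(L) = 0
o(d) = 27 (o(d) = d*0 + 27 = 0 + 27 = 27)
(3 + o(H))² = (3 + 27)² = 30² = 900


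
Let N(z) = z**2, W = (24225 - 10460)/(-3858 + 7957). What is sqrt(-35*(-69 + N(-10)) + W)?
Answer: 5*I*sqrt(726941254)/4099 ≈ 32.888*I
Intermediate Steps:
W = 13765/4099 ≈ 3.3581
sqrt(-35*(-69 + N(-10)) + W) = sqrt(-35*(-69 + (-10)**2) + 13765/4099) = sqrt(-35*(-69 + 100) + 13765/4099) = sqrt(-35*31 + 13765/4099) = sqrt(-1085 + 13765/4099) = sqrt(-4433650/4099) = 5*I*sqrt(726941254)/4099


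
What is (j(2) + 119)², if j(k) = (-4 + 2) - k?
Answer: 13225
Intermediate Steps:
j(k) = -2 - k
(j(2) + 119)² = ((-2 - 1*2) + 119)² = ((-2 - 2) + 119)² = (-4 + 119)² = 115² = 13225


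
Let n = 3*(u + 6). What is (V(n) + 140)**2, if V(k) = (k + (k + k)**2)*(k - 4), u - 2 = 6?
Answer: 72826578496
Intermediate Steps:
u = 8 (u = 2 + 6 = 8)
n = 42 (n = 3*(8 + 6) = 3*14 = 42)
V(k) = (-4 + k)*(k + 4*k**2) (V(k) = (k + (2*k)**2)*(-4 + k) = (k + 4*k**2)*(-4 + k) = (-4 + k)*(k + 4*k**2))
(V(n) + 140)**2 = (42*(-4 - 15*42 + 4*42**2) + 140)**2 = (42*(-4 - 630 + 4*1764) + 140)**2 = (42*(-4 - 630 + 7056) + 140)**2 = (42*6422 + 140)**2 = (269724 + 140)**2 = 269864**2 = 72826578496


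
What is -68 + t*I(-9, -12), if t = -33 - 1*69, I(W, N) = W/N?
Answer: -289/2 ≈ -144.50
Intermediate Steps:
t = -102 (t = -33 - 69 = -102)
-68 + t*I(-9, -12) = -68 - (-918)/(-12) = -68 - (-918)*(-1)/12 = -68 - 102*¾ = -68 - 153/2 = -289/2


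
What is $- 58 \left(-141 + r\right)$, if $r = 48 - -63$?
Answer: $1740$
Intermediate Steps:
$r = 111$ ($r = 48 + 63 = 111$)
$- 58 \left(-141 + r\right) = - 58 \left(-141 + 111\right) = \left(-58\right) \left(-30\right) = 1740$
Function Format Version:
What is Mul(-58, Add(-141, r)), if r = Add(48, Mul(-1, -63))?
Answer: 1740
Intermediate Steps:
r = 111 (r = Add(48, 63) = 111)
Mul(-58, Add(-141, r)) = Mul(-58, Add(-141, 111)) = Mul(-58, -30) = 1740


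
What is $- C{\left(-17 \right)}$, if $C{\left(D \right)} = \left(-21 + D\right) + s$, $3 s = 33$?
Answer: $27$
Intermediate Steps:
$s = 11$ ($s = \frac{1}{3} \cdot 33 = 11$)
$C{\left(D \right)} = -10 + D$ ($C{\left(D \right)} = \left(-21 + D\right) + 11 = -10 + D$)
$- C{\left(-17 \right)} = - (-10 - 17) = \left(-1\right) \left(-27\right) = 27$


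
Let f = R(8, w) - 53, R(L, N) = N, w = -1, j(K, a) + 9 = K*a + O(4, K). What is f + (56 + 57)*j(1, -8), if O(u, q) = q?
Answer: -1862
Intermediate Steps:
j(K, a) = -9 + K + K*a (j(K, a) = -9 + (K*a + K) = -9 + (K + K*a) = -9 + K + K*a)
f = -54 (f = -1 - 53 = -54)
f + (56 + 57)*j(1, -8) = -54 + (56 + 57)*(-9 + 1 + 1*(-8)) = -54 + 113*(-9 + 1 - 8) = -54 + 113*(-16) = -54 - 1808 = -1862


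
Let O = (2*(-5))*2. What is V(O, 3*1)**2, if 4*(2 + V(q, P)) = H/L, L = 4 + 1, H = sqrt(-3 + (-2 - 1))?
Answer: (40 - I*sqrt(6))**2/400 ≈ 3.985 - 0.4899*I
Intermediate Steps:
H = I*sqrt(6) (H = sqrt(-3 - 3) = sqrt(-6) = I*sqrt(6) ≈ 2.4495*I)
L = 5
O = -20 (O = -10*2 = -20)
V(q, P) = -2 + I*sqrt(6)/20 (V(q, P) = -2 + ((I*sqrt(6))/5)/4 = -2 + ((I*sqrt(6))*(1/5))/4 = -2 + (I*sqrt(6)/5)/4 = -2 + I*sqrt(6)/20)
V(O, 3*1)**2 = (-2 + I*sqrt(6)/20)**2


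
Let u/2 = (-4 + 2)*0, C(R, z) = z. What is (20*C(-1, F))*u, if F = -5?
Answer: 0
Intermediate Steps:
u = 0 (u = 2*((-4 + 2)*0) = 2*(-2*0) = 2*0 = 0)
(20*C(-1, F))*u = (20*(-5))*0 = -100*0 = 0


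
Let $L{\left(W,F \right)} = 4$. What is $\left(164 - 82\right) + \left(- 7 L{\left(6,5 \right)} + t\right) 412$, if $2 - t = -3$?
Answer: $-9394$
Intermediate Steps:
$t = 5$ ($t = 2 - -3 = 2 + 3 = 5$)
$\left(164 - 82\right) + \left(- 7 L{\left(6,5 \right)} + t\right) 412 = \left(164 - 82\right) + \left(\left(-7\right) 4 + 5\right) 412 = 82 + \left(-28 + 5\right) 412 = 82 - 9476 = -9394$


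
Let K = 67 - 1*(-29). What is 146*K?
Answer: 14016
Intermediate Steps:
K = 96 (K = 67 + 29 = 96)
146*K = 146*96 = 14016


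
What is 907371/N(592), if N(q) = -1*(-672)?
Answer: 302457/224 ≈ 1350.3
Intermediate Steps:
N(q) = 672
907371/N(592) = 907371/672 = 907371*(1/672) = 302457/224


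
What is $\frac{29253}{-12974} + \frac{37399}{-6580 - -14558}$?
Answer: $\frac{62958548}{25876643} \approx 2.433$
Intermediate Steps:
$\frac{29253}{-12974} + \frac{37399}{-6580 - -14558} = 29253 \left(- \frac{1}{12974}\right) + \frac{37399}{-6580 + 14558} = - \frac{29253}{12974} + \frac{37399}{7978} = \frac{62958548}{25876643}$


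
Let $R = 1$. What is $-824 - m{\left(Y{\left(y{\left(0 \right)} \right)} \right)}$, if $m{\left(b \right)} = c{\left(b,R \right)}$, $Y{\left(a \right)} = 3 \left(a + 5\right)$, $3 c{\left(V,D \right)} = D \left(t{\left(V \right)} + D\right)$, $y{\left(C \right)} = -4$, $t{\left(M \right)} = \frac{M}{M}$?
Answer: $- \frac{2474}{3} \approx -824.67$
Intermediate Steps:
$t{\left(M \right)} = 1$
$c{\left(V,D \right)} = \frac{D \left(1 + D\right)}{3}$
$Y{\left(a \right)} = 15 + 3 a$ ($Y{\left(a \right)} = 3 \left(5 + a\right) = 15 + 3 a$)
$m{\left(b \right)} = \frac{2}{3}$ ($m{\left(b \right)} = \frac{1}{3} \cdot 1 \left(1 + 1\right) = \frac{1}{3} \cdot 1 \cdot 2 = \frac{2}{3}$)
$-824 - m{\left(Y{\left(y{\left(0 \right)} \right)} \right)} = -824 - \frac{2}{3} = - \frac{2474}{3}$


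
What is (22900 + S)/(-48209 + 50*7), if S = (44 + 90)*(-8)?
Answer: -7276/15953 ≈ -0.45609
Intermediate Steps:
S = -1072 (S = 134*(-8) = -1072)
(22900 + S)/(-48209 + 50*7) = (22900 - 1072)/(-48209 + 50*7) = 21828/(-48209 + 350) = 21828/(-47859) = 21828*(-1/47859) = -7276/15953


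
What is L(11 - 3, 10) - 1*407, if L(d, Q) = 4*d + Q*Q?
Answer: -275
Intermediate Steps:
L(d, Q) = Q**2 + 4*d (L(d, Q) = 4*d + Q**2 = Q**2 + 4*d)
L(11 - 3, 10) - 1*407 = (10**2 + 4*(11 - 3)) - 1*407 = (100 + 4*8) - 407 = (100 + 32) - 407 = 132 - 407 = -275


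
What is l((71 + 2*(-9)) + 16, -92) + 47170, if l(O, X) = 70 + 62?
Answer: 47302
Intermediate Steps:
l(O, X) = 132
l((71 + 2*(-9)) + 16, -92) + 47170 = 132 + 47170 = 47302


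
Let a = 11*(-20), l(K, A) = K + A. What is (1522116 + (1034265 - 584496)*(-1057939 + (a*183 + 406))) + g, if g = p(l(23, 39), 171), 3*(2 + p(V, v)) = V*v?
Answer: -493751734169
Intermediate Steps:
l(K, A) = A + K
a = -220
p(V, v) = -2 + V*v/3 (p(V, v) = -2 + (V*v)/3 = -2 + V*v/3)
g = 3532 (g = -2 + (1/3)*(39 + 23)*171 = -2 + (1/3)*62*171 = -2 + 3534 = 3532)
(1522116 + (1034265 - 584496)*(-1057939 + (a*183 + 406))) + g = (1522116 + (1034265 - 584496)*(-1057939 + (-220*183 + 406))) + 3532 = (1522116 + 449769*(-1057939 + (-40260 + 406))) + 3532 = (1522116 + 449769*(-1057939 - 39854)) + 3532 = (1522116 + 449769*(-1097793)) + 3532 = (1522116 - 493753259817) + 3532 = -493751737701 + 3532 = -493751734169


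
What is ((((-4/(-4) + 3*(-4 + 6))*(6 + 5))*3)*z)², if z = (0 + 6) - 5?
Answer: 53361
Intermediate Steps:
z = 1 (z = 6 - 5 = 1)
((((-4/(-4) + 3*(-4 + 6))*(6 + 5))*3)*z)² = ((((-4/(-4) + 3*(-4 + 6))*(6 + 5))*3)*1)² = ((((-4*(-¼) + 3*2)*11)*3)*1)² = ((((1 + 6)*11)*3)*1)² = (((7*11)*3)*1)² = ((77*3)*1)² = (231*1)² = 231² = 53361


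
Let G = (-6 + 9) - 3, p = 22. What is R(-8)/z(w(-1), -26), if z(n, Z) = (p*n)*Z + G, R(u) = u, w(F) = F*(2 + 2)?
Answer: -1/286 ≈ -0.0034965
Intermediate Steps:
w(F) = 4*F (w(F) = F*4 = 4*F)
G = 0 (G = 3 - 3 = 0)
z(n, Z) = 22*Z*n (z(n, Z) = (22*n)*Z + 0 = 22*Z*n + 0 = 22*Z*n)
R(-8)/z(w(-1), -26) = -8/(22*(-26)*(4*(-1))) = -8/(22*(-26)*(-4)) = -8/2288 = -8*1/2288 = -1/286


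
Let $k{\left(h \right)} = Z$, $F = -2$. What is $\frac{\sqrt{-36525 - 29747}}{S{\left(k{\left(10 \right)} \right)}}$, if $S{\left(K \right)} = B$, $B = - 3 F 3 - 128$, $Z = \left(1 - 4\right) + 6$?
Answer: $- \frac{2 i \sqrt{4142}}{55} \approx - 2.3403 i$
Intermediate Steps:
$Z = 3$ ($Z = \left(1 - 4\right) + 6 = -3 + 6 = 3$)
$k{\left(h \right)} = 3$
$B = -110$ ($B = \left(-3\right) \left(-2\right) 3 - 128 = 6 \cdot 3 - 128 = 18 - 128 = -110$)
$S{\left(K \right)} = -110$
$\frac{\sqrt{-36525 - 29747}}{S{\left(k{\left(10 \right)} \right)}} = \frac{\sqrt{-36525 - 29747}}{-110} = \sqrt{-66272} \left(- \frac{1}{110}\right) = 4 i \sqrt{4142} \left(- \frac{1}{110}\right) = - \frac{2 i \sqrt{4142}}{55}$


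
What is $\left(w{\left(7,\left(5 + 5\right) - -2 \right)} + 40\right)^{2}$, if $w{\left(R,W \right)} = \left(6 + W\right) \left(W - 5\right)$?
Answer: $27556$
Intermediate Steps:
$w{\left(R,W \right)} = \left(-5 + W\right) \left(6 + W\right)$ ($w{\left(R,W \right)} = \left(6 + W\right) \left(-5 + W\right) = \left(-5 + W\right) \left(6 + W\right)$)
$\left(w{\left(7,\left(5 + 5\right) - -2 \right)} + 40\right)^{2} = \left(\left(-30 + \left(\left(5 + 5\right) - -2\right) + \left(\left(5 + 5\right) - -2\right)^{2}\right) + 40\right)^{2} = \left(\left(-30 + \left(10 + 2\right) + \left(10 + 2\right)^{2}\right) + 40\right)^{2} = \left(\left(-30 + 12 + 12^{2}\right) + 40\right)^{2} = \left(\left(-30 + 12 + 144\right) + 40\right)^{2} = \left(126 + 40\right)^{2} = 166^{2} = 27556$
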